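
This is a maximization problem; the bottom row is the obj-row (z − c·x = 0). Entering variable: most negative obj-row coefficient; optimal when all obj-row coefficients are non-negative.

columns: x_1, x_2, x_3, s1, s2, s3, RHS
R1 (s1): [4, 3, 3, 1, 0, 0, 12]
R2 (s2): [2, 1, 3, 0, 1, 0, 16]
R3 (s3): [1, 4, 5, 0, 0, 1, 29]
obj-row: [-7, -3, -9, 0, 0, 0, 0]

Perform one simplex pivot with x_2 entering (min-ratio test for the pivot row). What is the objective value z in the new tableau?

Ratio test on column x_2 — row 1: 12/3 = 4; row 2: 16/1 = 16; row 3: 29/4 = 29/4. Minimum is 4 at row 1 (s1 leaves); pivot element 3.
Pivot on row 1; the obj-row RHS becomes 0 − (-3)·4 = 12.

12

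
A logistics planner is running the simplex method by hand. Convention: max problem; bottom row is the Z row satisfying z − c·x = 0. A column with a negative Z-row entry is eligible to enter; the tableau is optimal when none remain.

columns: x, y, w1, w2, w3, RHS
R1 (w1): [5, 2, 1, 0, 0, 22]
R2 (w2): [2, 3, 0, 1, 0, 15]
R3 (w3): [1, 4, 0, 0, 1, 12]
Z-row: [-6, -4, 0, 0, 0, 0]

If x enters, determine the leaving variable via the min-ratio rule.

Column x entries and ratios — w1: 22/5 = 22/5; w2: 15/2 = 15/2; w3: 12/1 = 12.
Smallest ratio is 22/5 in the row of w1, so w1 leaves.

w1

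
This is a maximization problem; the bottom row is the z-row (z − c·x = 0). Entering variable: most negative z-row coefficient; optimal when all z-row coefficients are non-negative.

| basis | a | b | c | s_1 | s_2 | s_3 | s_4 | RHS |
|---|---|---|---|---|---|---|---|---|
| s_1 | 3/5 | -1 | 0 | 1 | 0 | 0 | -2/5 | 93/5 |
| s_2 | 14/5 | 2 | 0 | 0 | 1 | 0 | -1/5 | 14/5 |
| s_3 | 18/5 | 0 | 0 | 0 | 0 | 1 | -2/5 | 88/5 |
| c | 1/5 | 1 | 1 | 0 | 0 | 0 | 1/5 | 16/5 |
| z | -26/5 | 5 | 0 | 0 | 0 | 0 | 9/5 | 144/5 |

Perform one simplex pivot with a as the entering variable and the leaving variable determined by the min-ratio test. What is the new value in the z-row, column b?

61/7

Ratio test on column a — row 1: (93/5)/(3/5) = 31; row 2: (14/5)/(14/5) = 1; row 3: (88/5)/(18/5) = 44/9; row 4: (16/5)/(1/5) = 16. Minimum is 1 at row 2 (s_2 leaves); pivot element 14/5.
Divide row 2 by 14/5; eliminate column a from the other rows.
z-row update in column b: 5 − (-26/5)·(5/7) = 61/7.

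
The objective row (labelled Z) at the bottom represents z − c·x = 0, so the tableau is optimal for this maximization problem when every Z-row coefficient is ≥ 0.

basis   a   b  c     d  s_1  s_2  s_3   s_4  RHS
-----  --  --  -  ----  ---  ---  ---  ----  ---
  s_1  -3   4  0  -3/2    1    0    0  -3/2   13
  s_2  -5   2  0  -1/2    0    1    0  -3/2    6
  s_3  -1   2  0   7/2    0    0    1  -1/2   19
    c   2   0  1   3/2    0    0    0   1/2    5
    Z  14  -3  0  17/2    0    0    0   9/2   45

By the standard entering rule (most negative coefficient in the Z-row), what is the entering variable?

Negative Z-row entries: b: -3.
The most negative is -3 in column b, so b enters.

b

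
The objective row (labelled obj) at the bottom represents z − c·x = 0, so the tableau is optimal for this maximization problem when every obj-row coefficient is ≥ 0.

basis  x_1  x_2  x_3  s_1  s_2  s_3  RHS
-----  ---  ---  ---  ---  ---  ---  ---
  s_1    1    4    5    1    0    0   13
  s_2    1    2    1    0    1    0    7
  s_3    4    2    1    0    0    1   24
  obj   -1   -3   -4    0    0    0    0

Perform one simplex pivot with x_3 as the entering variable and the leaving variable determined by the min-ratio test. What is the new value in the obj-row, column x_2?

1/5

Ratio test on column x_3 — row 1: 13/5 = 13/5; row 2: 7/1 = 7; row 3: 24/1 = 24. Minimum is 13/5 at row 1 (s_1 leaves); pivot element 5.
Divide row 1 by 5; eliminate column x_3 from the other rows.
obj-row update in column x_2: -3 − (-4)·(4/5) = 1/5.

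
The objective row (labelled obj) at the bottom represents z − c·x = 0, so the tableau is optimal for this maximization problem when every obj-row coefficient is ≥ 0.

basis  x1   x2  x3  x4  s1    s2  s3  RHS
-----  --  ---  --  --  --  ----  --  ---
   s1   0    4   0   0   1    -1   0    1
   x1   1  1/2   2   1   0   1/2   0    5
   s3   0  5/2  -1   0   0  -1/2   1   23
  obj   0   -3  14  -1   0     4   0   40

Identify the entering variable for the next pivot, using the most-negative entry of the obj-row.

x2

Negative obj-row entries: x2: -3, x4: -1.
The most negative is -3 in column x2, so x2 enters.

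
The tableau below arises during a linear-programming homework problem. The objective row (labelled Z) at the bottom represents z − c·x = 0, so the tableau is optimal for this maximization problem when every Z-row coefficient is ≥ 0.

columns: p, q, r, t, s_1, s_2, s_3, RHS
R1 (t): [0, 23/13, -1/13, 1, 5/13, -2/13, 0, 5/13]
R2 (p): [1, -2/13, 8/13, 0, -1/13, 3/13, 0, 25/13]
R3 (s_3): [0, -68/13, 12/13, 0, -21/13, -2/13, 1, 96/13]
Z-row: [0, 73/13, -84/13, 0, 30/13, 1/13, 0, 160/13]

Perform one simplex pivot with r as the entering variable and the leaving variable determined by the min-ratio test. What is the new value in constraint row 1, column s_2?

-1/8

Ratio test on column r — row 1: entry -1/13 ≤ 0; row 2: (25/13)/(8/13) = 25/8; row 3: (96/13)/(12/13) = 8. Minimum is 25/8 at row 2 (p leaves); pivot element 8/13.
Divide row 2 by 8/13; eliminate column r from the other rows.
Row 1 update in column s_2: -2/13 − (-1/13)·(3/8) = -1/8.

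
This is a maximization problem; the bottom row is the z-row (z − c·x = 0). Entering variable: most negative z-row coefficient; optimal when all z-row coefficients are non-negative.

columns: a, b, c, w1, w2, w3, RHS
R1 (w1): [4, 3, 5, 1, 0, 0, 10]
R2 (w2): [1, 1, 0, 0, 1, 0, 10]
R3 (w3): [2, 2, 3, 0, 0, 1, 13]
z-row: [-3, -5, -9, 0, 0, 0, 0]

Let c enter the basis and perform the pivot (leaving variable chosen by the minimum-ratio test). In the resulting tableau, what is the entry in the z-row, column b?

2/5

Ratio test on column c — row 1: 10/5 = 2; row 2: entry 0 ≤ 0; row 3: 13/3 = 13/3. Minimum is 2 at row 1 (w1 leaves); pivot element 5.
Divide row 1 by 5; eliminate column c from the other rows.
z-row update in column b: -5 − (-9)·(3/5) = 2/5.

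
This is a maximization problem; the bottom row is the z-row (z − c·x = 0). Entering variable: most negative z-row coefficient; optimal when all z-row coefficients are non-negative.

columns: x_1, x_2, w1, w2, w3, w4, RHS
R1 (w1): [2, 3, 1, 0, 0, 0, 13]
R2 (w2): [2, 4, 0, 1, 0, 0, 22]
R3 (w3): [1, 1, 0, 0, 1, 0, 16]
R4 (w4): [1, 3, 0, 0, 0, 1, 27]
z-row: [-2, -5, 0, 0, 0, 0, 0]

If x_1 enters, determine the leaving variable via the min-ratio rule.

Column x_1 entries and ratios — w1: 13/2 = 13/2; w2: 22/2 = 11; w3: 16/1 = 16; w4: 27/1 = 27.
Smallest ratio is 13/2 in the row of w1, so w1 leaves.

w1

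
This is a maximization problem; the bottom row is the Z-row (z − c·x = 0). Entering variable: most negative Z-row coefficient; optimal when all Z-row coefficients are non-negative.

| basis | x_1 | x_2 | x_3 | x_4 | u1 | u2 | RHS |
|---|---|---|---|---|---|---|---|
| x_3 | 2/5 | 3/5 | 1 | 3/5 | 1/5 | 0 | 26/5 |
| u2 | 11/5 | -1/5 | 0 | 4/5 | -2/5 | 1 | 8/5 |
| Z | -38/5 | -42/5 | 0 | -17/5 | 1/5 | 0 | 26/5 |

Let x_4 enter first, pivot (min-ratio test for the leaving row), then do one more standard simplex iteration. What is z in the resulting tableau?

Ratio test on column x_4 — row 1: (26/5)/(3/5) = 26/3; row 2: (8/5)/(4/5) = 2. Minimum is 2 at row 2 (u2 leaves); pivot element 4/5.
Pivot on row 2; the Z-row RHS becomes 26/5 − (-17/5)·2 = 12.
Next entering variable (most negative Z-row entry -37/4): x_2.
Ratio test on column x_2 — row 1: 4/(3/4) = 16/3; row 2: entry -1/4 ≤ 0. Minimum is 16/3 at row 1 (x_3 leaves); pivot element 3/4.
After the second pivot the Z-row RHS is 12 − (-37/4)·(16/3) = 184/3.

184/3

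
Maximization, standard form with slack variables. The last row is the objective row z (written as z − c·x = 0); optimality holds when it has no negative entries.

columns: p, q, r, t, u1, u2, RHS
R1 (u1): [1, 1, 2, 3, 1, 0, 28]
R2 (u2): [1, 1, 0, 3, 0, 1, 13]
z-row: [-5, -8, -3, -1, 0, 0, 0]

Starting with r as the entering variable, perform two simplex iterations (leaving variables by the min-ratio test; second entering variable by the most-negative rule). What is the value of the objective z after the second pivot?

Ratio test on column r — row 1: 28/2 = 14; row 2: entry 0 ≤ 0. Minimum is 14 at row 1 (u1 leaves); pivot element 2.
Pivot on row 1; the z-row RHS becomes 0 − (-3)·14 = 42.
Next entering variable (most negative z-row entry -13/2): q.
Ratio test on column q — row 1: 14/(1/2) = 28; row 2: 13/1 = 13. Minimum is 13 at row 2 (u2 leaves); pivot element 1.
After the second pivot the z-row RHS is 42 − (-13/2)·13 = 253/2.

253/2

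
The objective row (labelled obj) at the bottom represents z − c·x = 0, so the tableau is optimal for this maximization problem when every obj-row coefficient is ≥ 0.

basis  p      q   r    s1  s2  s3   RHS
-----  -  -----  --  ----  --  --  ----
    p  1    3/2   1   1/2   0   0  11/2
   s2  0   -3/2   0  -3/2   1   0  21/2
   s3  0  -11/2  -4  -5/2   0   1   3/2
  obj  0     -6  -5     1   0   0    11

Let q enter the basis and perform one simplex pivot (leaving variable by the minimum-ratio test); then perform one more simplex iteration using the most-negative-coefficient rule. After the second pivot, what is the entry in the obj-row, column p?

5

Ratio test on column q — row 1: (11/2)/(3/2) = 11/3; row 2: entry -3/2 ≤ 0; row 3: entry -11/2 ≤ 0. Minimum is 11/3 at row 1 (p leaves); pivot element 3/2.
Divide row 1 by 3/2; eliminate column q from the other rows.
Second iteration: most negative obj-row entry is -1 in column r, so r enters.
Ratio test on column r — row 1: (11/3)/(2/3) = 11/2; row 2: 16/1 = 16; row 3: entry -1/3 ≤ 0. Minimum is 11/2 at row 1 (q leaves); pivot element 2/3.
Divide row 1 by 2/3; eliminate column r from the other rows.
After both pivots, the entry at the obj-row, column p is 5.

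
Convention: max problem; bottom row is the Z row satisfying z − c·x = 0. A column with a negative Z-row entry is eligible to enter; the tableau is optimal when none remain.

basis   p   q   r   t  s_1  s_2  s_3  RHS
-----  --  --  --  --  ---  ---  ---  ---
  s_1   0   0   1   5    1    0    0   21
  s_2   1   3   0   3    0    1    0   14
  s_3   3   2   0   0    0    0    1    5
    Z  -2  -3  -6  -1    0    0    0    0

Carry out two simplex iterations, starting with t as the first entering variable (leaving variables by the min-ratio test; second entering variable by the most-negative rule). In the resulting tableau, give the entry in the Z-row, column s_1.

6

Ratio test on column t — row 1: 21/5 = 21/5; row 2: 14/3 = 14/3; row 3: entry 0 ≤ 0. Minimum is 21/5 at row 1 (s_1 leaves); pivot element 5.
Divide row 1 by 5; eliminate column t from the other rows.
Second iteration: most negative Z-row entry is -29/5 in column r, so r enters.
Ratio test on column r — row 1: (21/5)/(1/5) = 21; row 2: entry -3/5 ≤ 0; row 3: entry 0 ≤ 0. Minimum is 21 at row 1 (t leaves); pivot element 1/5.
Divide row 1 by 1/5; eliminate column r from the other rows.
After both pivots, the entry at the Z-row, column s_1 is 6.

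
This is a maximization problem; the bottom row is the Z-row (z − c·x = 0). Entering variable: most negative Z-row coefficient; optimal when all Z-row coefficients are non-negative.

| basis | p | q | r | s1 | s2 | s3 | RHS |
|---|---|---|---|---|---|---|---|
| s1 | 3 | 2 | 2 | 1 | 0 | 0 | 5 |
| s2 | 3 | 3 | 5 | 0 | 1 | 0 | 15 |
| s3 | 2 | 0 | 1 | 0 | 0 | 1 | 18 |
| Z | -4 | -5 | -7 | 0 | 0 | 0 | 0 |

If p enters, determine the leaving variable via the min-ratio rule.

Column p entries and ratios — s1: 5/3 = 5/3; s2: 15/3 = 5; s3: 18/2 = 9.
Smallest ratio is 5/3 in the row of s1, so s1 leaves.

s1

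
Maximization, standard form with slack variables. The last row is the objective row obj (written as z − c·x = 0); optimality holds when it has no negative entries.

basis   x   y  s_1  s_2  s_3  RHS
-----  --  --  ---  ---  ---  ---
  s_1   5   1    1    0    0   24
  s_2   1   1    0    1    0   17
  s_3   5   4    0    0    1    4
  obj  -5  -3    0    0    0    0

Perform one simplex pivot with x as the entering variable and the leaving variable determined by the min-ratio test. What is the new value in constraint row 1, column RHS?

20

Ratio test on column x — row 1: 24/5 = 24/5; row 2: 17/1 = 17; row 3: 4/5 = 4/5. Minimum is 4/5 at row 3 (s_3 leaves); pivot element 5.
Divide row 3 by 5; eliminate column x from the other rows.
Row 1 update in column RHS: 24 − 5·(4/5) = 20.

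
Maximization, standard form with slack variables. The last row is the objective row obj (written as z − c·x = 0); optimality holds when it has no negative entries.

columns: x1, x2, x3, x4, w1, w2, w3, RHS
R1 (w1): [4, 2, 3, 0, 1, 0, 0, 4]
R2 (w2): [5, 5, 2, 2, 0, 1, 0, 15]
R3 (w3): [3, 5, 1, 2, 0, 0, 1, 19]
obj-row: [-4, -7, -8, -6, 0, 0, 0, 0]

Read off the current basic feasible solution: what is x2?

x2 is not in the basis, so in the current basic feasible solution x2 = 0.

0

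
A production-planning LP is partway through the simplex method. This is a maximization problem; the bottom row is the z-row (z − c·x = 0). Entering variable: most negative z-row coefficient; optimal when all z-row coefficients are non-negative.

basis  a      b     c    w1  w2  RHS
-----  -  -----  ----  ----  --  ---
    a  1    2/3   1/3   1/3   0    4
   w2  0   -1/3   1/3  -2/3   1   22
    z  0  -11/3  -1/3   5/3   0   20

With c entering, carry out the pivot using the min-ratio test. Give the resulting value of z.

Ratio test on column c — row 1: 4/(1/3) = 12; row 2: 22/(1/3) = 66. Minimum is 12 at row 1 (a leaves); pivot element 1/3.
Pivot on row 1; the z-row RHS becomes 20 − (-1/3)·12 = 24.

24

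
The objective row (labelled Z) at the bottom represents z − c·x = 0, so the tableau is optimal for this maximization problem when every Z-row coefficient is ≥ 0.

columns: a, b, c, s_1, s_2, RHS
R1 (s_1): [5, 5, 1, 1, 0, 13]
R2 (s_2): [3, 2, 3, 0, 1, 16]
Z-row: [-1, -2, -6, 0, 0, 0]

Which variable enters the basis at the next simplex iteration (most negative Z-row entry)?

Negative Z-row entries: a: -1, b: -2, c: -6.
The most negative is -6 in column c, so c enters.

c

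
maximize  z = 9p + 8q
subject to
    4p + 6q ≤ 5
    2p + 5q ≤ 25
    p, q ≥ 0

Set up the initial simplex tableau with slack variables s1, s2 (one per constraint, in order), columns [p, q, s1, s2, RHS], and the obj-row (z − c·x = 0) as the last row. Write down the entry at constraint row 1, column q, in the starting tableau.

6

Constraint 1 has coefficient 6 on q.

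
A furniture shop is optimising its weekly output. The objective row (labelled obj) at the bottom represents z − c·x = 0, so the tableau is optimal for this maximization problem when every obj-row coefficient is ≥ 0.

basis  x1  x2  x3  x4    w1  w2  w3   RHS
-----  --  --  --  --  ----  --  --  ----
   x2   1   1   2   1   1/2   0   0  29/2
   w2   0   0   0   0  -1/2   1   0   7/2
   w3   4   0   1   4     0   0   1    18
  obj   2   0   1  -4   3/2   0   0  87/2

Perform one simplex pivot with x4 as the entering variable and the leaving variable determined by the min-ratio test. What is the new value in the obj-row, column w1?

Ratio test on column x4 — row 1: (29/2)/1 = 29/2; row 2: entry 0 ≤ 0; row 3: 18/4 = 9/2. Minimum is 9/2 at row 3 (w3 leaves); pivot element 4.
Divide row 3 by 4; eliminate column x4 from the other rows.
obj-row update in column w1: 3/2 − (-4)·0 = 3/2.

3/2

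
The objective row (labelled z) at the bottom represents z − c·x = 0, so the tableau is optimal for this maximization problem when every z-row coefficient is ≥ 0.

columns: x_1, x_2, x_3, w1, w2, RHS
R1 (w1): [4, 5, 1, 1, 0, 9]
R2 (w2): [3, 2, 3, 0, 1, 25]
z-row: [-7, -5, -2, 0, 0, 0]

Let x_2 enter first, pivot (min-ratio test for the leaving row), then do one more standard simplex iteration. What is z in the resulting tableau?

63/4

Ratio test on column x_2 — row 1: 9/5 = 9/5; row 2: 25/2 = 25/2. Minimum is 9/5 at row 1 (w1 leaves); pivot element 5.
Pivot on row 1; the z-row RHS becomes 0 − (-5)·(9/5) = 9.
Next entering variable (most negative z-row entry -3): x_1.
Ratio test on column x_1 — row 1: (9/5)/(4/5) = 9/4; row 2: (107/5)/(7/5) = 107/7. Minimum is 9/4 at row 1 (x_2 leaves); pivot element 4/5.
After the second pivot the z-row RHS is 9 − (-3)·(9/4) = 63/4.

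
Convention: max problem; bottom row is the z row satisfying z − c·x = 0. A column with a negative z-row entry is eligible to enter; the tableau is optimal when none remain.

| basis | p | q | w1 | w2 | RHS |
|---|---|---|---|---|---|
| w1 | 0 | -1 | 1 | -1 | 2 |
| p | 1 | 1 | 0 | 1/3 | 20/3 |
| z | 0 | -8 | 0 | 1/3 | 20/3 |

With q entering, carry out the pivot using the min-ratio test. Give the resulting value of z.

60

Ratio test on column q — row 1: entry -1 ≤ 0; row 2: (20/3)/1 = 20/3. Minimum is 20/3 at row 2 (p leaves); pivot element 1.
Pivot on row 2; the z-row RHS becomes 20/3 − (-8)·(20/3) = 60.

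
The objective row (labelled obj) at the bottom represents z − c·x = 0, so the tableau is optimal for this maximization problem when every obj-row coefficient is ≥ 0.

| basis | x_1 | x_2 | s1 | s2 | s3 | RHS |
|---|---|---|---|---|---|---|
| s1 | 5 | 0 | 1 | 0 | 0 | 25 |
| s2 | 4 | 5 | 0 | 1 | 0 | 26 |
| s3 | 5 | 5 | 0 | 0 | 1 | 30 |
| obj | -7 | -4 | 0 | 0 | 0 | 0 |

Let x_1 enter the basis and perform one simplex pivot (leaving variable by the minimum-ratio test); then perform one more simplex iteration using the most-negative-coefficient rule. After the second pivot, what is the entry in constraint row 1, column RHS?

Ratio test on column x_1 — row 1: 25/5 = 5; row 2: 26/4 = 13/2; row 3: 30/5 = 6. Minimum is 5 at row 1 (s1 leaves); pivot element 5.
Divide row 1 by 5; eliminate column x_1 from the other rows.
Second iteration: most negative obj-row entry is -4 in column x_2, so x_2 enters.
Ratio test on column x_2 — row 1: entry 0 ≤ 0; row 2: 6/5 = 6/5; row 3: 5/5 = 1. Minimum is 1 at row 3 (s3 leaves); pivot element 5.
Divide row 3 by 5; eliminate column x_2 from the other rows.
After both pivots, the entry at constraint row 1, column RHS is 5.

5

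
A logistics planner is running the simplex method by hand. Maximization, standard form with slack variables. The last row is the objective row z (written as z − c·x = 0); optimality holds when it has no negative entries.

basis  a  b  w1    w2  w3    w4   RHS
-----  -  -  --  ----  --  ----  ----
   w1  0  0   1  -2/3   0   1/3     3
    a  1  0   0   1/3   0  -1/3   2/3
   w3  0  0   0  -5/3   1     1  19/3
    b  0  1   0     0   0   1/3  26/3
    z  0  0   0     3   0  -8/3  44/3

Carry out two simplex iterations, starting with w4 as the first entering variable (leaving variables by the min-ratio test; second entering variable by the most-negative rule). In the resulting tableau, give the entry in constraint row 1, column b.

1/5

Ratio test on column w4 — row 1: 3/(1/3) = 9; row 2: entry -1/3 ≤ 0; row 3: (19/3)/1 = 19/3; row 4: (26/3)/(1/3) = 26. Minimum is 19/3 at row 3 (w3 leaves); pivot element 1.
Divide row 3 by 1; eliminate column w4 from the other rows.
Second iteration: most negative z-row entry is -13/9 in column w2, so w2 enters.
Ratio test on column w2 — row 1: entry -1/9 ≤ 0; row 2: entry -2/9 ≤ 0; row 3: entry -5/3 ≤ 0; row 4: (59/9)/(5/9) = 59/5. Minimum is 59/5 at row 4 (b leaves); pivot element 5/9.
Divide row 4 by 5/9; eliminate column w2 from the other rows.
After both pivots, the entry at constraint row 1, column b is 1/5.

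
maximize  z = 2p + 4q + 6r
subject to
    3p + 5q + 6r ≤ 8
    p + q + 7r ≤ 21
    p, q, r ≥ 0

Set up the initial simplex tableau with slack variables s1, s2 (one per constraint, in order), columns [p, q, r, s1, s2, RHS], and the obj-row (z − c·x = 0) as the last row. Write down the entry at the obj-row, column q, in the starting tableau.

-4

The obj-row carries the negated objective coefficients: the q entry is -4.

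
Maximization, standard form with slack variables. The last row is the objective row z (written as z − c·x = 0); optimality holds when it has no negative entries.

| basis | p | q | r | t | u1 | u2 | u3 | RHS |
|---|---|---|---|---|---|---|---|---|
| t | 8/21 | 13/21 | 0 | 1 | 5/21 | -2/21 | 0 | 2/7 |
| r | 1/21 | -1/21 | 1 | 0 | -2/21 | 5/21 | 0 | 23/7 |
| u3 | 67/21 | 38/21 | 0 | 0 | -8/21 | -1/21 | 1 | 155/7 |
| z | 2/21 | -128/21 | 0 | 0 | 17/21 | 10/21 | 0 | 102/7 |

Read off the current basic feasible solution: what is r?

r is basic (row 2); its value is the RHS of that row, 23/7.

23/7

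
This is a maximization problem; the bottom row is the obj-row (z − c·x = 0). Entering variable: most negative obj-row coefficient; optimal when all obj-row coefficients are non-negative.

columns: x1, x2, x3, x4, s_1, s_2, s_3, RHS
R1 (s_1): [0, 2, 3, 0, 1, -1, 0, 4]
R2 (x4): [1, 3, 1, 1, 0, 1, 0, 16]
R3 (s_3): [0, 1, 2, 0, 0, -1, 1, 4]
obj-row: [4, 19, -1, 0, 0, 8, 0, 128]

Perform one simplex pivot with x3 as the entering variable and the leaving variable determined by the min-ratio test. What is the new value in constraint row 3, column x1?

Ratio test on column x3 — row 1: 4/3 = 4/3; row 2: 16/1 = 16; row 3: 4/2 = 2. Minimum is 4/3 at row 1 (s_1 leaves); pivot element 3.
Divide row 1 by 3; eliminate column x3 from the other rows.
Row 3 update in column x1: 0 − 2·0 = 0.

0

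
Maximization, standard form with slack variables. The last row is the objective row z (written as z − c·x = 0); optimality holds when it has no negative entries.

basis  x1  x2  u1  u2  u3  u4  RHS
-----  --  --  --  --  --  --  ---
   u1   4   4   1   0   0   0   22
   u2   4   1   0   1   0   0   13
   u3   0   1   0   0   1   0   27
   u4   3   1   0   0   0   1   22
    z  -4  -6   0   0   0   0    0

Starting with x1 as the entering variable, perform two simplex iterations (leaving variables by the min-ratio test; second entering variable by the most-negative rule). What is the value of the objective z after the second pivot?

Ratio test on column x1 — row 1: 22/4 = 11/2; row 2: 13/4 = 13/4; row 3: entry 0 ≤ 0; row 4: 22/3 = 22/3. Minimum is 13/4 at row 2 (u2 leaves); pivot element 4.
Pivot on row 2; the z-row RHS becomes 0 − (-4)·(13/4) = 13.
Next entering variable (most negative z-row entry -5): x2.
Ratio test on column x2 — row 1: 9/3 = 3; row 2: (13/4)/(1/4) = 13; row 3: 27/1 = 27; row 4: (49/4)/(1/4) = 49. Minimum is 3 at row 1 (u1 leaves); pivot element 3.
After the second pivot the z-row RHS is 13 − (-5)·3 = 28.

28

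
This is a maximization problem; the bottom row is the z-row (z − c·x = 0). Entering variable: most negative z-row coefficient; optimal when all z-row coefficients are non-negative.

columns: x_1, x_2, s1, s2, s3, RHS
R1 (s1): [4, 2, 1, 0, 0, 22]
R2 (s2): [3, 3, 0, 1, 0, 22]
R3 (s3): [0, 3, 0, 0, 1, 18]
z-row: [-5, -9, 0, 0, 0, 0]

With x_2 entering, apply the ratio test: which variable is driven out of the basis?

s3

Column x_2 entries and ratios — s1: 22/2 = 11; s2: 22/3 = 22/3; s3: 18/3 = 6.
Smallest ratio is 6 in the row of s3, so s3 leaves.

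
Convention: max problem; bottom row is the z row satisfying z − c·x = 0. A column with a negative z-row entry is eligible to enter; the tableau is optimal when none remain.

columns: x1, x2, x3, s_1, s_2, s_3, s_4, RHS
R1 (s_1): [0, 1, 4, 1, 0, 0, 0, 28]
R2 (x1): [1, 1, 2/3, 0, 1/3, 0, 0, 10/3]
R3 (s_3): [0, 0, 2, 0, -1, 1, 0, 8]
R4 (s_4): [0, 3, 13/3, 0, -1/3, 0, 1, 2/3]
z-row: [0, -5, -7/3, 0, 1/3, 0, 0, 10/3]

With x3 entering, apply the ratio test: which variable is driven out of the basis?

Column x3 entries and ratios — s_1: 28/4 = 7; x1: (10/3)/(2/3) = 5; s_3: 8/2 = 4; s_4: (2/3)/(13/3) = 2/13.
Smallest ratio is 2/13 in the row of s_4, so s_4 leaves.

s_4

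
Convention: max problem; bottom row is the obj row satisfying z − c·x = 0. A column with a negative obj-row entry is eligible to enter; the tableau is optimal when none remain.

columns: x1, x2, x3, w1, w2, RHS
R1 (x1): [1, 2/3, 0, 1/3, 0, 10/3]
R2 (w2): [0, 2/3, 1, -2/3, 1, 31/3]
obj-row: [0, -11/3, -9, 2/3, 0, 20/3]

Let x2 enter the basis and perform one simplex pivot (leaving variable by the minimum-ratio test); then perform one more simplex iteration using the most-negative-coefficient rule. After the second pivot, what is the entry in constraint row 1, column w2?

0

Ratio test on column x2 — row 1: (10/3)/(2/3) = 5; row 2: (31/3)/(2/3) = 31/2. Minimum is 5 at row 1 (x1 leaves); pivot element 2/3.
Divide row 1 by 2/3; eliminate column x2 from the other rows.
Second iteration: most negative obj-row entry is -9 in column x3, so x3 enters.
Ratio test on column x3 — row 1: entry 0 ≤ 0; row 2: 7/1 = 7. Minimum is 7 at row 2 (w2 leaves); pivot element 1.
Divide row 2 by 1; eliminate column x3 from the other rows.
After both pivots, the entry at constraint row 1, column w2 is 0.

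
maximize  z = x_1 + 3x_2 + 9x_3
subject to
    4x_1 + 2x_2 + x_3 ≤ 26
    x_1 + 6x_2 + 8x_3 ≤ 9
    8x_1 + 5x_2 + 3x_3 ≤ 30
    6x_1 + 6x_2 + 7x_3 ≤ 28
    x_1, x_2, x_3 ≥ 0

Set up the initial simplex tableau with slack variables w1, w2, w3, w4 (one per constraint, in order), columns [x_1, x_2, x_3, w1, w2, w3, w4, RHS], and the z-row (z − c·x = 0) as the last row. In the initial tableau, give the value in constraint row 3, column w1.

Slack w1 belongs to constraint 1; its column is the unit vector e_1, so the entry in row 3 is 0.

0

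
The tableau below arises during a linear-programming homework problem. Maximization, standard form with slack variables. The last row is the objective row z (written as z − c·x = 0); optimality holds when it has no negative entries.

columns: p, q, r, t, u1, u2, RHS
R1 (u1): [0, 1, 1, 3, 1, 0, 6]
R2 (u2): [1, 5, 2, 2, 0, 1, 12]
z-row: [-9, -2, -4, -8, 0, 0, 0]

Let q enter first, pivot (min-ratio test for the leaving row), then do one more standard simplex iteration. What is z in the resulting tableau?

108

Ratio test on column q — row 1: 6/1 = 6; row 2: 12/5 = 12/5. Minimum is 12/5 at row 2 (u2 leaves); pivot element 5.
Pivot on row 2; the z-row RHS becomes 0 − (-2)·(12/5) = 24/5.
Next entering variable (most negative z-row entry -43/5): p.
Ratio test on column p — row 1: entry -1/5 ≤ 0; row 2: (12/5)/(1/5) = 12. Minimum is 12 at row 2 (q leaves); pivot element 1/5.
After the second pivot the z-row RHS is 24/5 − (-43/5)·12 = 108.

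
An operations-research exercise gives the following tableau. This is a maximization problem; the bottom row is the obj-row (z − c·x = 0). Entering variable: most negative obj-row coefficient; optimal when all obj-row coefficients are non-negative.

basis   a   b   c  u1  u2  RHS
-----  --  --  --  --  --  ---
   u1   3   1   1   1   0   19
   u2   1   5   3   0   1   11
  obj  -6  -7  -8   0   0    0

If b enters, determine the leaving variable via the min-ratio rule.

Column b entries and ratios — u1: 19/1 = 19; u2: 11/5 = 11/5.
Smallest ratio is 11/5 in the row of u2, so u2 leaves.

u2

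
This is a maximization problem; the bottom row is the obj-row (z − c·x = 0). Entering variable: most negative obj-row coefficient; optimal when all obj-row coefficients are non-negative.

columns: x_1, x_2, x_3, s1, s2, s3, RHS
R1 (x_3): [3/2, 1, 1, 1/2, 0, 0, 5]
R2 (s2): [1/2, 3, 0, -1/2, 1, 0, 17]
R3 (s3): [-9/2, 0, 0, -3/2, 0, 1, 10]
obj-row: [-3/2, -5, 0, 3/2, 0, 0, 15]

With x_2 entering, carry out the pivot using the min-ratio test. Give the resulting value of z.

Ratio test on column x_2 — row 1: 5/1 = 5; row 2: 17/3 = 17/3; row 3: entry 0 ≤ 0. Minimum is 5 at row 1 (x_3 leaves); pivot element 1.
Pivot on row 1; the obj-row RHS becomes 15 − (-5)·5 = 40.

40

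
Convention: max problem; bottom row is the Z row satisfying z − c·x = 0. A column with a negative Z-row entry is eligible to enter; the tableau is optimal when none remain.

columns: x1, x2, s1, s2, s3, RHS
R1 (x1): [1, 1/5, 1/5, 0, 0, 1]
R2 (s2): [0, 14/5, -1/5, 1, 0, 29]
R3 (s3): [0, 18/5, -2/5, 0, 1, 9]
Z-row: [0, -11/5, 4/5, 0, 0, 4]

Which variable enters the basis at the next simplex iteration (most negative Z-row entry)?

x2

Negative Z-row entries: x2: -11/5.
The most negative is -11/5 in column x2, so x2 enters.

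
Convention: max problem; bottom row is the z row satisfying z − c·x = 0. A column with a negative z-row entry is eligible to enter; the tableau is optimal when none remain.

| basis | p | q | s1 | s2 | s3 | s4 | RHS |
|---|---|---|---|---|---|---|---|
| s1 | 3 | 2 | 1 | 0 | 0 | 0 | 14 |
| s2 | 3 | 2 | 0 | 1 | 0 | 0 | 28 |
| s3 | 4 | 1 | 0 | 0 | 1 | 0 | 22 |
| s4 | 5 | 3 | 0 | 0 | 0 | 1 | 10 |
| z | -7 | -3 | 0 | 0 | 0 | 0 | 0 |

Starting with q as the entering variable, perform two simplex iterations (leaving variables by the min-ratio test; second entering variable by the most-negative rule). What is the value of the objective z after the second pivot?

Ratio test on column q — row 1: 14/2 = 7; row 2: 28/2 = 14; row 3: 22/1 = 22; row 4: 10/3 = 10/3. Minimum is 10/3 at row 4 (s4 leaves); pivot element 3.
Pivot on row 4; the z-row RHS becomes 0 − (-3)·(10/3) = 10.
Next entering variable (most negative z-row entry -2): p.
Ratio test on column p — row 1: entry -1/3 ≤ 0; row 2: entry -1/3 ≤ 0; row 3: (56/3)/(7/3) = 8; row 4: (10/3)/(5/3) = 2. Minimum is 2 at row 4 (q leaves); pivot element 5/3.
After the second pivot the z-row RHS is 10 − (-2)·2 = 14.

14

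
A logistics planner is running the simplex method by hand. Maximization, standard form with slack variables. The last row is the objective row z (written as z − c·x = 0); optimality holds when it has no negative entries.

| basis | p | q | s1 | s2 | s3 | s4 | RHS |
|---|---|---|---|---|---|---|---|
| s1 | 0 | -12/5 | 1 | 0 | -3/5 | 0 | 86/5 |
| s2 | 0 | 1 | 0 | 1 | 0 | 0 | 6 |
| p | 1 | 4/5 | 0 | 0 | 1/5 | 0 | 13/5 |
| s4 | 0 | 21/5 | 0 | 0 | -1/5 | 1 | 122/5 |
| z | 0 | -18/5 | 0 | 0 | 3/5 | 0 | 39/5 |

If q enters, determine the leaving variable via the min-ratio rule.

Column q entries and ratios — s1: -12/5 ≤ 0, skip; s2: 6/1 = 6; p: (13/5)/(4/5) = 13/4; s4: (122/5)/(21/5) = 122/21.
Smallest ratio is 13/4 in the row of p, so p leaves.

p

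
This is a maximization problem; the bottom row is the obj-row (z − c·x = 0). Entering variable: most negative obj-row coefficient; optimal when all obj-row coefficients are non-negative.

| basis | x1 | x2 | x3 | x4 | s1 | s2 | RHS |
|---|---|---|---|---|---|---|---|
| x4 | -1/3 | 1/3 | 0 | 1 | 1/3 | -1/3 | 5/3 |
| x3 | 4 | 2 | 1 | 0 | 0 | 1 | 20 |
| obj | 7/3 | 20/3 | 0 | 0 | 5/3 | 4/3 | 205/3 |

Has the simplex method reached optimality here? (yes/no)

Every obj-row coefficient is ≥ 0, so the tableau is optimal.

yes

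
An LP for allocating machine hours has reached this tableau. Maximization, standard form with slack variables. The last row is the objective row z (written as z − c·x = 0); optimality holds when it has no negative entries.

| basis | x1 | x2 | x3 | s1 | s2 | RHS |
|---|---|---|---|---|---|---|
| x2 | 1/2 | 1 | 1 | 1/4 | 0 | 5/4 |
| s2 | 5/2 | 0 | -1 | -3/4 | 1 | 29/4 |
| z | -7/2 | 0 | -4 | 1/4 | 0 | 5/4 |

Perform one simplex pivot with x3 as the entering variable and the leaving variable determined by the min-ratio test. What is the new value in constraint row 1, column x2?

1

Ratio test on column x3 — row 1: (5/4)/1 = 5/4; row 2: entry -1 ≤ 0. Minimum is 5/4 at row 1 (x2 leaves); pivot element 1.
Divide row 1 by 1; eliminate column x3 from the other rows.
In the new row 1, the x2 entry is the old entry divided by the pivot: 1/1 = 1.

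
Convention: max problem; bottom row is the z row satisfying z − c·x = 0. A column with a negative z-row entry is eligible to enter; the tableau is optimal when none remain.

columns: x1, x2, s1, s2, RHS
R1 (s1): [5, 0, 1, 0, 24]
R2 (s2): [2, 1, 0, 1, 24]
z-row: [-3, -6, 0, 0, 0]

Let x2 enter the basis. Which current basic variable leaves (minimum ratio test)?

s2

Column x2 entries and ratios — s1: 0 ≤ 0, skip; s2: 24/1 = 24.
Smallest ratio is 24 in the row of s2, so s2 leaves.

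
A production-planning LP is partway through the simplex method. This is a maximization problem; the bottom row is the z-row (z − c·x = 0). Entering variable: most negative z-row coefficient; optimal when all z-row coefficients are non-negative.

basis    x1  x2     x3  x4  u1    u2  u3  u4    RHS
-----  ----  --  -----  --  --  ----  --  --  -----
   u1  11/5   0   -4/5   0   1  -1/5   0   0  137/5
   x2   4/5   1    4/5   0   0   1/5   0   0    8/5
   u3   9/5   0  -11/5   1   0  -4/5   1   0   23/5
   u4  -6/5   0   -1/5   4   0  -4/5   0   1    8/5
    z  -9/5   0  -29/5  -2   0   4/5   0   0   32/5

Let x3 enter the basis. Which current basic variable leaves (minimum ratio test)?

Column x3 entries and ratios — u1: -4/5 ≤ 0, skip; x2: (8/5)/(4/5) = 2; u3: -11/5 ≤ 0, skip; u4: -1/5 ≤ 0, skip.
Smallest ratio is 2 in the row of x2, so x2 leaves.

x2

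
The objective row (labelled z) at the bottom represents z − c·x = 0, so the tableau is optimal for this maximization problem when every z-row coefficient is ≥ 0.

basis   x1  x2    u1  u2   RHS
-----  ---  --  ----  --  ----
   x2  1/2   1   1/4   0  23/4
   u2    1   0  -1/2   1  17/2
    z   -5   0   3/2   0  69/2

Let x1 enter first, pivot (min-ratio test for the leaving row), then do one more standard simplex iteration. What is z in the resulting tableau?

Ratio test on column x1 — row 1: (23/4)/(1/2) = 23/2; row 2: (17/2)/1 = 17/2. Minimum is 17/2 at row 2 (u2 leaves); pivot element 1.
Pivot on row 2; the z-row RHS becomes 69/2 − (-5)·(17/2) = 77.
Next entering variable (most negative z-row entry -1): u1.
Ratio test on column u1 — row 1: (3/2)/(1/2) = 3; row 2: entry -1/2 ≤ 0. Minimum is 3 at row 1 (x2 leaves); pivot element 1/2.
After the second pivot the z-row RHS is 77 − (-1)·3 = 80.

80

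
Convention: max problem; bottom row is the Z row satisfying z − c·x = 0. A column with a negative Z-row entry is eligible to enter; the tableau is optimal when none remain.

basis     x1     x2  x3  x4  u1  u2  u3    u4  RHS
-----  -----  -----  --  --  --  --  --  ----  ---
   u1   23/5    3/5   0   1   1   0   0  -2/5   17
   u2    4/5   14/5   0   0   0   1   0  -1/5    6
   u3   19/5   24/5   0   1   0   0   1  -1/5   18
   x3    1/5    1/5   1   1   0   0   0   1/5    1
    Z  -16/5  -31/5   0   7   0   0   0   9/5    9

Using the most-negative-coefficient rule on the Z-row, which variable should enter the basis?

x2

Negative Z-row entries: x1: -16/5, x2: -31/5.
The most negative is -31/5 in column x2, so x2 enters.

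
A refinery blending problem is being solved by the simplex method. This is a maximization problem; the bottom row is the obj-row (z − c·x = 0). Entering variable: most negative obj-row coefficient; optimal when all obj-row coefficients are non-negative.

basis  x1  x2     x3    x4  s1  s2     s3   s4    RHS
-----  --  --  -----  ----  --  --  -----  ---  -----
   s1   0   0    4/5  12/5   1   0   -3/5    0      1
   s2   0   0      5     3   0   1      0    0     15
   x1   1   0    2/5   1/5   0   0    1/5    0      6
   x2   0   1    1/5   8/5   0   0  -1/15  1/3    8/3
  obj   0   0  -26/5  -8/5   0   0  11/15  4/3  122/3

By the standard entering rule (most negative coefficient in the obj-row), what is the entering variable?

x3

Negative obj-row entries: x3: -26/5, x4: -8/5.
The most negative is -26/5 in column x3, so x3 enters.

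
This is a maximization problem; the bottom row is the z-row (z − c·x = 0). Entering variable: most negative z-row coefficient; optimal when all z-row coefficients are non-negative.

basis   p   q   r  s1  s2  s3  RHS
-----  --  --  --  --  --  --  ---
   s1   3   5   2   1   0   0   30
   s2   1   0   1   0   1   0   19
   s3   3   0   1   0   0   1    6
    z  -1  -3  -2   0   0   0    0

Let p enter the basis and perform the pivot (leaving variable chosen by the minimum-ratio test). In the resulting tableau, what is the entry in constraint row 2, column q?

0

Ratio test on column p — row 1: 30/3 = 10; row 2: 19/1 = 19; row 3: 6/3 = 2. Minimum is 2 at row 3 (s3 leaves); pivot element 3.
Divide row 3 by 3; eliminate column p from the other rows.
Row 2 update in column q: 0 − 1·0 = 0.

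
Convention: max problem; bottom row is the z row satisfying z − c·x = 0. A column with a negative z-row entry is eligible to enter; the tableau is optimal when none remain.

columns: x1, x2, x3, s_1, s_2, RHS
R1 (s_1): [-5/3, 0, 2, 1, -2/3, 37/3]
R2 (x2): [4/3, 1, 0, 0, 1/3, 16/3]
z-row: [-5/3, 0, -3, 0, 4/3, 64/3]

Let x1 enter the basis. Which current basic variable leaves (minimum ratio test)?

Column x1 entries and ratios — s_1: -5/3 ≤ 0, skip; x2: (16/3)/(4/3) = 4.
Smallest ratio is 4 in the row of x2, so x2 leaves.

x2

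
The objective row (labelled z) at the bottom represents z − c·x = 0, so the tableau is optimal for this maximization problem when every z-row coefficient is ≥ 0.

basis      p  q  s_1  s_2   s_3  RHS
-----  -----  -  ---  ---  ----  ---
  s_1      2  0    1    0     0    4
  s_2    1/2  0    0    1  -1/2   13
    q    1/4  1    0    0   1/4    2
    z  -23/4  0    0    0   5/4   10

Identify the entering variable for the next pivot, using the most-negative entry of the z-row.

p

Negative z-row entries: p: -23/4.
The most negative is -23/4 in column p, so p enters.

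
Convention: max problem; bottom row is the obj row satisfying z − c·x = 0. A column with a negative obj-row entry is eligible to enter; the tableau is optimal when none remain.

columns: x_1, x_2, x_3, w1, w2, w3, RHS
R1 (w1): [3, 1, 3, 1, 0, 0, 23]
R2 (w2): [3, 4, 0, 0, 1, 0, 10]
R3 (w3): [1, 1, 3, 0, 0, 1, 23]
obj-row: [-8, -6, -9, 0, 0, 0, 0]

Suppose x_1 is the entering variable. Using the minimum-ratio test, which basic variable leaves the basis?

w2

Column x_1 entries and ratios — w1: 23/3 = 23/3; w2: 10/3 = 10/3; w3: 23/1 = 23.
Smallest ratio is 10/3 in the row of w2, so w2 leaves.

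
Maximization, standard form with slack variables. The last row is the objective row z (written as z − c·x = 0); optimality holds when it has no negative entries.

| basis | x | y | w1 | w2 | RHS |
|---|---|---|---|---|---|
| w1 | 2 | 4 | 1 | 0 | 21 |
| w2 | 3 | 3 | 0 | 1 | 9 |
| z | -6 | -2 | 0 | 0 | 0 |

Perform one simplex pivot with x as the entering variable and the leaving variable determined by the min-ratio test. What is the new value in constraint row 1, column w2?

-2/3

Ratio test on column x — row 1: 21/2 = 21/2; row 2: 9/3 = 3. Minimum is 3 at row 2 (w2 leaves); pivot element 3.
Divide row 2 by 3; eliminate column x from the other rows.
Row 1 update in column w2: 0 − 2·(1/3) = -2/3.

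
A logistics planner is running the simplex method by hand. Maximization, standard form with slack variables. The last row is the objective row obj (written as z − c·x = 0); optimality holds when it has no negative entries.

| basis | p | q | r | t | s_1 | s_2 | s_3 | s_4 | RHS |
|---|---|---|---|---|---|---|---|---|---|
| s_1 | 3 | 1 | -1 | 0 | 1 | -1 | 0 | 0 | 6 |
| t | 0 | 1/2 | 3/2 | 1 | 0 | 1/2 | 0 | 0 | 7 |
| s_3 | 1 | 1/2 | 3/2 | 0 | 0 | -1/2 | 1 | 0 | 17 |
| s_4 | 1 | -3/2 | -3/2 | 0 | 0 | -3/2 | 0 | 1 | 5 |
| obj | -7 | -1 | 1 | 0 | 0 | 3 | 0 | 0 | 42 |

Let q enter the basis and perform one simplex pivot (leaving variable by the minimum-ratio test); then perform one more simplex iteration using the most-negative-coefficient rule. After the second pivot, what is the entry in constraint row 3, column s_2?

Ratio test on column q — row 1: 6/1 = 6; row 2: 7/(1/2) = 14; row 3: 17/(1/2) = 34; row 4: entry -3/2 ≤ 0. Minimum is 6 at row 1 (s_1 leaves); pivot element 1.
Divide row 1 by 1; eliminate column q from the other rows.
Second iteration: most negative obj-row entry is -4 in column p, so p enters.
Ratio test on column p — row 1: 6/3 = 2; row 2: entry -3/2 ≤ 0; row 3: entry -1/2 ≤ 0; row 4: 14/(11/2) = 28/11. Minimum is 2 at row 1 (q leaves); pivot element 3.
Divide row 1 by 3; eliminate column p from the other rows.
After both pivots, the entry at constraint row 3, column s_2 is -1/6.

-1/6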